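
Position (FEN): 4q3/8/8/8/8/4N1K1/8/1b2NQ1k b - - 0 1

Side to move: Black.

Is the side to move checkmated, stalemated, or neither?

Black to move; black king on h1.
In check: yes, from the white queen on f1.
King squares — g1: attacked by Qf1; g2: attacked by Ne1; h2: attacked by Kg3.
Legal moves for Black: none.
In check with no legal moves → checkmate.

checkmate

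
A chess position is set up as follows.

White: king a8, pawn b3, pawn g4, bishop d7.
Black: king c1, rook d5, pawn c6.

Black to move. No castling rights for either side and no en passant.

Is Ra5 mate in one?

no

After Ra5: white king on a8; in check: yes, from the black rook on a5.
White has 2 legal replies: Kb8, Kb7.
In check but a legal move exists → not checkmate.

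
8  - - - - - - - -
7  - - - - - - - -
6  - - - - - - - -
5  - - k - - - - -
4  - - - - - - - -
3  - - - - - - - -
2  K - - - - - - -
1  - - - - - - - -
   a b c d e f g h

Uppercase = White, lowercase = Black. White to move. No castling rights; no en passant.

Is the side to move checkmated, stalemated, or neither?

White to move; white king on a2.
In check: no.
Legal moves for White: Kb3, Ka3, Kb2, Kb1, Ka1.
White has 5 legal moves and is not in check → neither.

neither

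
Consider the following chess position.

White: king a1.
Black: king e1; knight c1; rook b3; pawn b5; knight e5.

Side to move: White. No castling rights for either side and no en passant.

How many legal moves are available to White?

0

White to move; king on a1.
In check: no.
Legal moves: none.
Count: 0.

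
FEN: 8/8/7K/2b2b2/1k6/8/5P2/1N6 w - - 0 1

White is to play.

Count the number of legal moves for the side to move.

White to move; king on h6.
In check: no.
Legal moves: Kg7, Kh5, Kg5, Nc3, Na3, Nd2, f3, f4.
Count: 8.

8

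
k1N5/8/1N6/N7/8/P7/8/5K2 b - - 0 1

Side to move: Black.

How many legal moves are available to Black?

1

Black to move; king on a8.
In check: yes, from the white knight on b6.
Legal moves: Kb8.
Count: 1.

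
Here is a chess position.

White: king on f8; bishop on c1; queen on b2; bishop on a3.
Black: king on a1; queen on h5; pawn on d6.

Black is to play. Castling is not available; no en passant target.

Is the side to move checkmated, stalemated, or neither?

checkmate

Black to move; black king on a1.
In check: yes, from the white queen on b2.
King squares — b1: attacked by Qb2; a2: attacked by Qb2; b2: attacked by Bc1.
Legal moves for Black: none.
In check with no legal moves → checkmate.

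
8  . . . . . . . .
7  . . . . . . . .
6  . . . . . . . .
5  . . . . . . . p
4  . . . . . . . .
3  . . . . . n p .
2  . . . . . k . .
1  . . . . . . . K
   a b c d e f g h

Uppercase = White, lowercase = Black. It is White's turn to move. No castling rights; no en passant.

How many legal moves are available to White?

0

White to move; king on h1.
In check: no.
Legal moves: none.
Count: 0.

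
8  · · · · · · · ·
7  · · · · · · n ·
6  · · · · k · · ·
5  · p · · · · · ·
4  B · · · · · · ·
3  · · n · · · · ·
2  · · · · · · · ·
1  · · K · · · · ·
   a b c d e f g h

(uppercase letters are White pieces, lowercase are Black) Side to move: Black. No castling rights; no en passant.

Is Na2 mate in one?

no

After Na2: white king on c1; in check: yes, from the black knight on a2.
White has 5 legal replies: Kd2, Kc2, Kb2, Kd1, Kb1.
In check but a legal move exists → not checkmate.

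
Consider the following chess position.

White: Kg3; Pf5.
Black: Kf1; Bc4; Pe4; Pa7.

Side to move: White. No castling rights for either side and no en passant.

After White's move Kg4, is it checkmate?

no

After Kg4: black king on f1; in check: no.
Black is not in check, so this cannot be checkmate.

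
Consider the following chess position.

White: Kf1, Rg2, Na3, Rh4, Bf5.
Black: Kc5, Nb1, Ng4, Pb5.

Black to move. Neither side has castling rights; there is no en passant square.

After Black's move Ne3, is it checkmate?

no

After Ne3: white king on f1; in check: yes, from the black knight on e3.
White has 4 legal replies: Kf2, Ke2, Kg1, Ke1.
In check but a legal move exists → not checkmate.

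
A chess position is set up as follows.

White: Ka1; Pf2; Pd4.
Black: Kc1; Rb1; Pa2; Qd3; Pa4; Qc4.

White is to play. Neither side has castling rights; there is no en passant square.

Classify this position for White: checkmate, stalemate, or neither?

checkmate

White to move; white king on a1.
In check: yes, from the black rook on b1.
King squares — b1: attacked by Kc1; a2: attacked by Qc4; b2: attacked by Rb1.
Legal moves for White: none.
In check with no legal moves → checkmate.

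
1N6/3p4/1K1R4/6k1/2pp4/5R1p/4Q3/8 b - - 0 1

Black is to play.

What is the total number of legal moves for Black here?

6

Black to move; king on g5.
In check: no.
Legal moves: Kh5, Kh4, Kg4, d3, c3, h2.
Count: 6.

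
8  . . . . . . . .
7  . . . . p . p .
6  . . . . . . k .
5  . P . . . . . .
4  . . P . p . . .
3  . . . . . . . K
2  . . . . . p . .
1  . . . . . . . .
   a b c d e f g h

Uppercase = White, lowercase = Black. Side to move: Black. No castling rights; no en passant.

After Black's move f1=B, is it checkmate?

no

After f1=B: white king on h3; in check: yes, from the black bishop on f1.
White has 4 legal replies: Kh4, Kg4, Kg3, Kh2.
In check but a legal move exists → not checkmate.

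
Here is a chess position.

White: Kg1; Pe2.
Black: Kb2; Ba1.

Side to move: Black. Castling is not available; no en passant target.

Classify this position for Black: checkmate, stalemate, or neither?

Black to move; black king on b2.
In check: no.
Legal moves for Black: Kc3, Kb3, Ka3, Kc2, Ka2, Kc1, Kb1.
Black has 7 legal moves and is not in check → neither.

neither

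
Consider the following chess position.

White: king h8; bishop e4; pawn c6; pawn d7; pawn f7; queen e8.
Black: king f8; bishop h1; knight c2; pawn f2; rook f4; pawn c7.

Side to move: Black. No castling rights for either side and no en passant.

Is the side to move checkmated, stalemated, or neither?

checkmate

Black to move; black king on f8.
In check: yes, from the white queen on e8.
King squares — e7: attacked by Qe8; f7: attacked by Qe8; g7: attacked by Kh8; e8: attacked by Pd7; g8: attacked by Pf7.
Legal moves for Black: none.
In check with no legal moves → checkmate.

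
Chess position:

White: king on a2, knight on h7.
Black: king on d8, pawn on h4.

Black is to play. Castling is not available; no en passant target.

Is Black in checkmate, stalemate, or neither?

Black to move; black king on d8.
In check: no.
Legal moves for Black: Ke8, Kc8, Ke7, Kd7, Kc7, h3.
Black has 6 legal moves and is not in check → neither.

neither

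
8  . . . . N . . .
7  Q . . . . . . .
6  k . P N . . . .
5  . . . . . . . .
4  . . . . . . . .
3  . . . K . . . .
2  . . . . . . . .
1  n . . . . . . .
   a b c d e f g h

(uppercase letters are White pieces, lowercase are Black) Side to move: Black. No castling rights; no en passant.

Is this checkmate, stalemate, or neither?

neither

Black to move; black king on a6.
In check: yes, from the white queen on a7.
King squares — a5: attacked by Qa7; b5: attacked by Nd6; b6: attacked by Qa7; a7: available; b7: attacked by Pc6.
Legal moves for Black: Kxa7.
Black is in check but has 1 legal move → neither.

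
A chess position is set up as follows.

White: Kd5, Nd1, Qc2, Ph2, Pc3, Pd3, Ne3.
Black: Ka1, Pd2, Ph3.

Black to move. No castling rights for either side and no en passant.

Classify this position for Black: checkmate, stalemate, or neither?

stalemate

Black to move; black king on a1.
In check: no.
King squares — b1: attacked by Qc2; a2: attacked by Qc2; b2: attacked by Nd1.
Legal moves for Black: none.
Not in check and no legal moves → stalemate.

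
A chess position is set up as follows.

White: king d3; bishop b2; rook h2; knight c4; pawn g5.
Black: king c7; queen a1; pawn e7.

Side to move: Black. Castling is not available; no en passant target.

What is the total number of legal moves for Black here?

23

Black to move; king on c7.
In check: no.
Legal moves: Kd8, Kc8, Kb8, Kd7, Kb7, Kc6, Qa8, Qa7, Qa6, Qa5, Qa4, Qa3+, Qxb2, Qa2, Qh1, Qg1, Qf1+, Qe1, Qd1+, Qc1, Qb1+, e6, e5.
Count: 23.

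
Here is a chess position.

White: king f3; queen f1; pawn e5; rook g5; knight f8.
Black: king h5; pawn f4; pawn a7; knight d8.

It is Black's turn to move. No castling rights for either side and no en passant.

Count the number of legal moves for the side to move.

3

Black to move; king on h5.
In check: yes, from the white rook on g5.
Legal moves: Kh6, Kxg5, Kh4.
Count: 3.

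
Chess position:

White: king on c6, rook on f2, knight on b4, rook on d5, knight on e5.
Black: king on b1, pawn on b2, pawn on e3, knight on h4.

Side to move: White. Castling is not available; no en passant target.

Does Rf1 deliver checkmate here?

yes

After Rf1: black king on b1; in check: yes, from the white rook on f1.
King squares — a1: attacked by Rf1; c1: attacked by Rf1; a2: attacked by Nb4; b2: own pawn; c2: attacked by Nb4.
Black has no legal moves → checkmate.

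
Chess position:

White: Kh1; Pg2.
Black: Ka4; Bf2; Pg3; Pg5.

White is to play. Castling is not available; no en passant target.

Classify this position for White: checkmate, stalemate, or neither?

stalemate

White to move; white king on h1.
In check: no.
King squares — g1: attacked by Bf2; g2: own pawn; h2: attacked by Pg3.
Legal moves for White: none.
Not in check and no legal moves → stalemate.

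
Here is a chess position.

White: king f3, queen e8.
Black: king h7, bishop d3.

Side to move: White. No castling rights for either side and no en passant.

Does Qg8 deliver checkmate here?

no

After Qg8: black king on h7; in check: yes, from the white queen on g8.
Black has 2 legal replies: Kxg8, Kh6.
In check but a legal move exists → not checkmate.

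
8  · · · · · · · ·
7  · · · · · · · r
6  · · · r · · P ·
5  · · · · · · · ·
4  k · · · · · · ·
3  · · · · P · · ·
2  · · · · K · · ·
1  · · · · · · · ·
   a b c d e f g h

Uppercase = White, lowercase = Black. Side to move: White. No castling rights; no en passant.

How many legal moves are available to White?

7

White to move; king on e2.
In check: no.
Legal moves: Kf3, Kf2, Kf1, Ke1, gxh7, g7, e4.
Count: 7.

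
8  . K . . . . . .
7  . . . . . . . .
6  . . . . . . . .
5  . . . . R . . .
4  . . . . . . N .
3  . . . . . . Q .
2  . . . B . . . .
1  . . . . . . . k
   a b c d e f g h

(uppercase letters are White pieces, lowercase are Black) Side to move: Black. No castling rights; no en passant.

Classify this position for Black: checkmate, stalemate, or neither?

stalemate

Black to move; black king on h1.
In check: no.
King squares — g1: attacked by Qg3; g2: attacked by Qg3; h2: attacked by Qg3.
Legal moves for Black: none.
Not in check and no legal moves → stalemate.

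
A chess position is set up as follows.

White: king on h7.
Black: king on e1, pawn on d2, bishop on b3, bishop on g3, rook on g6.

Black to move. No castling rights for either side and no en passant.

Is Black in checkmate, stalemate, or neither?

neither

Black to move; black king on e1.
In check: no.
Legal moves for Black include: Rg8, Rg7+, Rh6+, Rf6, Re6, Rd6, Rc6, Rb6, Ra6, Rg5, Rg4, Bb8, Bc7, Bd6, Be5, Bh4, Bf4, Bh2, ... (list truncated; more exist).
Black has legal moves and is not in check → neither.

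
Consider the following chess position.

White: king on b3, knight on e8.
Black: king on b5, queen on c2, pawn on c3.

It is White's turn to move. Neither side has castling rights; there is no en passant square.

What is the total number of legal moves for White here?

2

White to move; king on b3.
In check: yes, from the black queen on c2.
Legal moves: Ka3, Kxc2.
Count: 2.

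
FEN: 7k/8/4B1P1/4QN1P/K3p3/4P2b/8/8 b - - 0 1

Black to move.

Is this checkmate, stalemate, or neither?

Black to move; black king on h8.
In check: yes, from the white queen on e5.
King squares — g7: attacked by Qe5; h7: attacked by Pg6; g8: attacked by Be6.
Legal moves for Black: none.
In check with no legal moves → checkmate.

checkmate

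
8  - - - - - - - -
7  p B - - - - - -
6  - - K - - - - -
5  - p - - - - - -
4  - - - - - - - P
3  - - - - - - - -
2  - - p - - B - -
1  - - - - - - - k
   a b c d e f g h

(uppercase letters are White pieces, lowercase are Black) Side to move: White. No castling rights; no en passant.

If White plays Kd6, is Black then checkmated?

no

After Kd6: black king on h1; in check: yes, from the white bishop on b7.
Black has 1 legal reply: Kh2.
In check but a legal move exists → not checkmate.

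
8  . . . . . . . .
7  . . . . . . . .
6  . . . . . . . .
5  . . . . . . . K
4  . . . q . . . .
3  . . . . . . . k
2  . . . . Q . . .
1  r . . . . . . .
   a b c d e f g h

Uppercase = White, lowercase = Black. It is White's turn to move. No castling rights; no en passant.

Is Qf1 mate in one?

After Qf1: black king on h3; in check: yes, from the white queen on f1.
Black has 3 legal replies: Kg3, Kh2, Rxf1.
In check but a legal move exists → not checkmate.

no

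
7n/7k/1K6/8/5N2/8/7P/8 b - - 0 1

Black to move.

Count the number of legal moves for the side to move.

Black to move; king on h7.
In check: no.
Legal moves: Nf7, Ng6, Kg8, Kg7, Kh6.
Count: 5.

5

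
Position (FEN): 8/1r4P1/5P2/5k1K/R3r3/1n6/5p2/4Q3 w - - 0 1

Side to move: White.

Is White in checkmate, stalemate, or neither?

White to move; white king on h5.
In check: no.
Legal moves for White include: Kh6, Ra8, Ra7, Ra6, Ra5+, Rxe4, Rd4, Rc4, Rb4, Ra3, Ra2, Ra1, Qa5+, Qxe4+, Qb4, Qe3, Qc3, Qxf2+, ... (list truncated; more exist).
White has legal moves and is not in check → neither.

neither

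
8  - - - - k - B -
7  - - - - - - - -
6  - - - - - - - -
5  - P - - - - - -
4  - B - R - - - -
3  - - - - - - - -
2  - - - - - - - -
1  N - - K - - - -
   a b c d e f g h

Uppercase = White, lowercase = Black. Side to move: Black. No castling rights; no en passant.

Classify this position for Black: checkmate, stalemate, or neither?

stalemate

Black to move; black king on e8.
In check: no.
King squares — d7: attacked by Rd4; e7: attacked by Bb4; f7: attacked by Bg8; d8: attacked by Rd4; f8: attacked by Bb4.
Legal moves for Black: none.
Not in check and no legal moves → stalemate.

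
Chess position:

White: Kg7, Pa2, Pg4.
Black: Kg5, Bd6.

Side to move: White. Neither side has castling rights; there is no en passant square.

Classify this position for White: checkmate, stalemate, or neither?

neither

White to move; white king on g7.
In check: no.
Legal moves for White: Kh8, Kg8, Kh7, Kf7, a3, a4.
White has 6 legal moves and is not in check → neither.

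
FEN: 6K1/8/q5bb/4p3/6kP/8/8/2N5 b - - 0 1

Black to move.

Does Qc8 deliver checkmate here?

yes

After Qc8: white king on g8; in check: yes, from the black queen on c8.
King squares — f7: attacked by Bg6; g7: attacked by Bh6; h7: attacked by Bg6; f8: attacked by Bh6; h8: attacked by Qc8.
White has no legal moves → checkmate.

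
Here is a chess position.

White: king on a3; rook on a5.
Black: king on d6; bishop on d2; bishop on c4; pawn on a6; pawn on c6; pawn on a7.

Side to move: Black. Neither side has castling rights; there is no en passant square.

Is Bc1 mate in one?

After Bc1: white king on a3; in check: yes, from the black bishop on c1.
White has 2 legal replies: Kb4, Ka4.
In check but a legal move exists → not checkmate.

no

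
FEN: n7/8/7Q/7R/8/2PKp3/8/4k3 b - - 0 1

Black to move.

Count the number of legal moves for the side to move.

6

Black to move; king on e1.
In check: no.
Legal moves: Nc7, Nb6, Kf2, Kf1, Kd1, e2.
Count: 6.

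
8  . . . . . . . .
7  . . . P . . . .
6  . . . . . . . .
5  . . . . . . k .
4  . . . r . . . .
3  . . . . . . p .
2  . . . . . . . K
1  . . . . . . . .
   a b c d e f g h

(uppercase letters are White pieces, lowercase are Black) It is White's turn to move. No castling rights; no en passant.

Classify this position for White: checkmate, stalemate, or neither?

neither

White to move; white king on h2.
In check: yes, from the black pawn on g3.
Legal moves for White: Kh3, Kxg3, Kg2, Kh1, Kg1.
White is in check but has 5 legal moves → neither.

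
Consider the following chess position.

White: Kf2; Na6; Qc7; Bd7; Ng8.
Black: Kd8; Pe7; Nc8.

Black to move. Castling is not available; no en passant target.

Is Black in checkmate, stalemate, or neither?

Black to move; black king on d8.
In check: yes, from the white queen on c7.
King squares — c7: attacked by Na6; d7: attacked by Qc7; e7: own pawn; c8: own knight; e8: attacked by Bd7.
Legal moves for Black: none.
In check with no legal moves → checkmate.

checkmate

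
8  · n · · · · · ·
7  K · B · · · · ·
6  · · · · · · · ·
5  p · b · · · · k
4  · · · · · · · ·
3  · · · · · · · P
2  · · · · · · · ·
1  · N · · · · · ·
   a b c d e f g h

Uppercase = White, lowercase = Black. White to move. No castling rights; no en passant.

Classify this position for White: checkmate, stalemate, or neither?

White to move; white king on a7.
In check: yes, from the black bishop on c5.
King squares — a6: attacked by Nb8; b6: attacked by Bc5; b7: available; a8: available; b8: available.
Legal moves for White: Kxb8, Ka8, Kb7, Bb6.
White is in check but has 4 legal moves → neither.

neither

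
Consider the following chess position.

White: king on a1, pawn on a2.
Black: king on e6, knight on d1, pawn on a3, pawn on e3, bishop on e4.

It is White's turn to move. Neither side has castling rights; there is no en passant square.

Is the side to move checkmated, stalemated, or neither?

White to move; white king on a1.
In check: no.
King squares — b1: attacked by Be4; a2: own pawn; b2: attacked by Nd1.
Legal moves for White: none.
Not in check and no legal moves → stalemate.

stalemate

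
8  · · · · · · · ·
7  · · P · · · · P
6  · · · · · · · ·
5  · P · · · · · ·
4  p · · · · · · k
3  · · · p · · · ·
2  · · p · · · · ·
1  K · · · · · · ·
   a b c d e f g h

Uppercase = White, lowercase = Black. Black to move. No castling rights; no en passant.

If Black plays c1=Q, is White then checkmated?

no

After c1=Q: white king on a1; in check: yes, from the black queen on c1.
White has 1 legal reply: Ka2.
In check but a legal move exists → not checkmate.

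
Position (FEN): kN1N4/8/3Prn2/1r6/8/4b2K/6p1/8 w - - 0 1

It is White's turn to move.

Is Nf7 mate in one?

After Nf7: black king on a8; in check: no.
Black is not in check, so this cannot be checkmate.

no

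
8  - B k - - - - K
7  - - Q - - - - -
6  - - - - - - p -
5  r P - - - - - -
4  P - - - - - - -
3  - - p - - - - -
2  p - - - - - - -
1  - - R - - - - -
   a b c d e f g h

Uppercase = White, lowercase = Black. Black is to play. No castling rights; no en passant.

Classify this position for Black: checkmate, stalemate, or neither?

checkmate

Black to move; black king on c8.
In check: yes, from the white queen on c7.
King squares — b7: attacked by Qc7; c7: attacked by Bb8; d7: attacked by Qc7; b8: attacked by Qc7; d8: attacked by Qc7.
Legal moves for Black: none.
In check with no legal moves → checkmate.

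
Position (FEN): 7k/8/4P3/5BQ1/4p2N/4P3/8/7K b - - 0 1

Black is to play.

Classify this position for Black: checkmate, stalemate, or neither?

stalemate

Black to move; black king on h8.
In check: no.
King squares — g7: attacked by Qg5; h7: attacked by Bf5; g8: attacked by Qg5.
Legal moves for Black: none.
Not in check and no legal moves → stalemate.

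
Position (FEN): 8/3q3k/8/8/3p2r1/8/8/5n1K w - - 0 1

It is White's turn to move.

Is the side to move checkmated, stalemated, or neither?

stalemate

White to move; white king on h1.
In check: no.
King squares — g1: attacked by Rg4; g2: attacked by Rg4; h2: attacked by Nf1.
Legal moves for White: none.
Not in check and no legal moves → stalemate.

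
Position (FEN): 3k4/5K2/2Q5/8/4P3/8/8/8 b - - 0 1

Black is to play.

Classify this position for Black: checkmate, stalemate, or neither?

stalemate

Black to move; black king on d8.
In check: no.
King squares — c7: attacked by Qc6; d7: attacked by Qc6; e7: attacked by Kf7; c8: attacked by Qc6; e8: attacked by Qc6.
Legal moves for Black: none.
Not in check and no legal moves → stalemate.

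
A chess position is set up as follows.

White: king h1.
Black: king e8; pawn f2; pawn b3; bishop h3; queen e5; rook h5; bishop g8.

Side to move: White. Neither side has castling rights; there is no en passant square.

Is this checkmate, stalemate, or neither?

White to move; white king on h1.
In check: no.
King squares — g1: attacked by Pf2; g2: attacked by Bh3; h2: attacked by Qe5.
Legal moves for White: none.
Not in check and no legal moves → stalemate.

stalemate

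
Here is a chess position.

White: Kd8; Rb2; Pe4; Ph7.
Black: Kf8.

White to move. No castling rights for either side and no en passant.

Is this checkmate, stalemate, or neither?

White to move; white king on d8.
In check: no.
Legal moves for White include: Kc8, Kd7, Kc7, Rb8, Rb7, Rb6, Rb5, Rb4, Rb3, Rh2, Rg2, Rf2+, Re2, Rd2, Rc2, Ra2, Rb1, h8=Q+, ... (list truncated; more exist).
White has legal moves and is not in check → neither.

neither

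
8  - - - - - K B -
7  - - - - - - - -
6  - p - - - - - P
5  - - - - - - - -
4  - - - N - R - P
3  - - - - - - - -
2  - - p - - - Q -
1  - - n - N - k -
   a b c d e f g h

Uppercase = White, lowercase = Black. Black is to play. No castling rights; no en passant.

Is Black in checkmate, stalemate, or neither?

checkmate

Black to move; black king on g1.
In check: yes, from the white queen on g2.
King squares — f1: attacked by Qg2; h1: attacked by Qg2; f2: attacked by Qg2; g2: attacked by Ne1; h2: attacked by Qg2.
Legal moves for Black: none.
In check with no legal moves → checkmate.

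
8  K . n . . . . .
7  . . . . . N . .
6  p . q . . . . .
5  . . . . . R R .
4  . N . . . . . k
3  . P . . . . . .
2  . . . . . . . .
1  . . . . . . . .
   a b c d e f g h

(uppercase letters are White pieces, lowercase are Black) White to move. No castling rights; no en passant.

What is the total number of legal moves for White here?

2

White to move; king on a8.
In check: yes, from the black queen on c6.
Legal moves: Kb8, Nxc6.
Count: 2.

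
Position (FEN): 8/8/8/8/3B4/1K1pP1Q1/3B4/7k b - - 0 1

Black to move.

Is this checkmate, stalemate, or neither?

Black to move; black king on h1.
In check: no.
King squares — g1: attacked by Qg3; g2: attacked by Qg3; h2: attacked by Qg3.
Legal moves for Black: none.
Not in check and no legal moves → stalemate.

stalemate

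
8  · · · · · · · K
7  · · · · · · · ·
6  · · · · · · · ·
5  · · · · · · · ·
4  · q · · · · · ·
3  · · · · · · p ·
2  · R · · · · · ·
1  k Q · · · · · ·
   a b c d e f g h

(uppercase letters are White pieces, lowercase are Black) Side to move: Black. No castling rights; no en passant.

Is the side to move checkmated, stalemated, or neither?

Black to move; black king on a1.
In check: yes, from the white queen on b1.
King squares — b1: attacked by Rb2; a2: attacked by Qb1; b2: attacked by Qb1.
Legal moves for Black: none.
In check with no legal moves → checkmate.

checkmate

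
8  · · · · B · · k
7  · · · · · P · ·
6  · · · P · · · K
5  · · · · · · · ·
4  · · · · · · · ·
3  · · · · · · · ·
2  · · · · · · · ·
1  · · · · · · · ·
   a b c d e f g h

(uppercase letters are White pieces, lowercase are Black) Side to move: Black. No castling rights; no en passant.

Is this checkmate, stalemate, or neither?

Black to move; black king on h8.
In check: no.
King squares — g7: attacked by Kh6; h7: attacked by Kh6; g8: attacked by Pf7.
Legal moves for Black: none.
Not in check and no legal moves → stalemate.

stalemate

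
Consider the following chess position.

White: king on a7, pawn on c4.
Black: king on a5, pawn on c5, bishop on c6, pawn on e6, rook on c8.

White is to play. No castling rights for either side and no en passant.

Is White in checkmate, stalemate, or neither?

White to move; white king on a7.
In check: no.
King squares — a6: attacked by Ka5; b6: attacked by Ka5; b7: attacked by Bc6; a8: attacked by Bc6; b8: attacked by Rc8.
Legal moves for White: none.
Not in check and no legal moves → stalemate.

stalemate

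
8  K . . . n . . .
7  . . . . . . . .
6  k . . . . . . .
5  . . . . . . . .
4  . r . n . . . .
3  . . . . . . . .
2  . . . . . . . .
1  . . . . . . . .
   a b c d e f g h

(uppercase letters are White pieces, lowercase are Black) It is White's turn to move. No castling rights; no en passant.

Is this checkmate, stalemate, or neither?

White to move; white king on a8.
In check: no.
King squares — a7: attacked by Ka6; b7: attacked by Rb4; b8: attacked by Rb4.
Legal moves for White: none.
Not in check and no legal moves → stalemate.

stalemate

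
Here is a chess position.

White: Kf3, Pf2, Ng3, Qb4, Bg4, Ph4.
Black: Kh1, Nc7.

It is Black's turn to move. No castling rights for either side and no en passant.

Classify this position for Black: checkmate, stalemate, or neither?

neither

Black to move; black king on h1.
In check: yes, from the white knight on g3.
Legal moves for Black: Kh2, Kg1.
Black is in check but has 2 legal moves → neither.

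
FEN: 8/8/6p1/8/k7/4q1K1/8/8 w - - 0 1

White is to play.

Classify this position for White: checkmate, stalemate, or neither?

neither

White to move; white king on g3.
In check: yes, from the black queen on e3.
King squares — f2: attacked by Qe3; g2: available; h2: available; f3: attacked by Qe3; h3: attacked by Qe3; f4: attacked by Qe3; g4: available; h4: available.
Legal moves for White: Kh4, Kg4, Kh2, Kg2.
White is in check but has 4 legal moves → neither.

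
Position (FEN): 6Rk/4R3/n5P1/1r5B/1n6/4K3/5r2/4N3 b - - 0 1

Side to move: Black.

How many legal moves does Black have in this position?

Black to move; king on h8.
In check: yes, from the white rook on g8.
Legal moves: Kxg8.
Count: 1.

1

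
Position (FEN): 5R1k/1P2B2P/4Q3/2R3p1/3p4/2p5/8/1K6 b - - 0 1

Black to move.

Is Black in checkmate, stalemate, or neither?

Black to move; black king on h8.
In check: yes, from the white rook on f8.
Legal moves for Black: Kxh7, Kg7.
Black is in check but has 2 legal moves → neither.

neither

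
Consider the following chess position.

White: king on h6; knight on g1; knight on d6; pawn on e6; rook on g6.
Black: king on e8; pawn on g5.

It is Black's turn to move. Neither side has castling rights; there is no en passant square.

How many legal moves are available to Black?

Black to move; king on e8.
In check: yes, from the white knight on d6.
Legal moves: Kf8, Kd8, Ke7.
Count: 3.

3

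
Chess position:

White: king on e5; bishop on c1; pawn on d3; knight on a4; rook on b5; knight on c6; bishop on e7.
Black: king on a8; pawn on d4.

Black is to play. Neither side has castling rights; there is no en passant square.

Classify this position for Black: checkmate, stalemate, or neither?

stalemate

Black to move; black king on a8.
In check: no.
King squares — a7: attacked by Nc6; b7: attacked by Rb5; b8: attacked by Rb5.
Legal moves for Black: none.
Not in check and no legal moves → stalemate.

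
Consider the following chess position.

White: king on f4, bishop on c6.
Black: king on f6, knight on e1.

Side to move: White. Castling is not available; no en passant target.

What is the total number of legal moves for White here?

15

White to move; king on f4.
In check: no.
Legal moves: Be8, Ba8, Bd7, Bb7, Bd5, Bb5, Be4, Ba4, Bf3, Bg2, Bh1, Kg4, Ke4, Kg3, Ke3.
Count: 15.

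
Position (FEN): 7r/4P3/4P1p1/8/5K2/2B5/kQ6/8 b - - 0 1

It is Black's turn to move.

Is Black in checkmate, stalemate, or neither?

checkmate

Black to move; black king on a2.
In check: yes, from the white queen on b2.
King squares — a1: attacked by Qb2; b1: attacked by Qb2; b2: attacked by Bc3; a3: attacked by Qb2; b3: attacked by Qb2.
Legal moves for Black: none.
In check with no legal moves → checkmate.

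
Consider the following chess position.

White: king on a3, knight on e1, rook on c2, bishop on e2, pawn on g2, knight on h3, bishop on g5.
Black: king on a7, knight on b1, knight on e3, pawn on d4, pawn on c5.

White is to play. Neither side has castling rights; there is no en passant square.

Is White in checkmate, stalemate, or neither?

White to move; white king on a3.
In check: yes, from the black knight on b1.
Legal moves for White: Ka4, Kb3, Kb2, Ka2.
White is in check but has 4 legal moves → neither.

neither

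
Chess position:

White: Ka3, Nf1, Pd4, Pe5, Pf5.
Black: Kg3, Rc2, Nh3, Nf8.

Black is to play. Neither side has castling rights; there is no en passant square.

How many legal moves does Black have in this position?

Black to move; king on g3.
In check: yes, from the white knight on f1.
Legal moves: Kh4, Kg4, Kf4, Kf3, Kg2, Kf2.
Count: 6.

6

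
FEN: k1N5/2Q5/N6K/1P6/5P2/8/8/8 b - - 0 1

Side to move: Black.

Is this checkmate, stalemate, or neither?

stalemate

Black to move; black king on a8.
In check: no.
King squares — a7: attacked by Qc7; b7: attacked by Qc7; b8: attacked by Na6.
Legal moves for Black: none.
Not in check and no legal moves → stalemate.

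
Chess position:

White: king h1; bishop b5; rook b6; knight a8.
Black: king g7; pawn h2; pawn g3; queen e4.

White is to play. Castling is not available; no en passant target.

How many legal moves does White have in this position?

0

White to move; king on h1.
In check: yes, from the black queen on e4.
Legal moves: none.
Count: 0.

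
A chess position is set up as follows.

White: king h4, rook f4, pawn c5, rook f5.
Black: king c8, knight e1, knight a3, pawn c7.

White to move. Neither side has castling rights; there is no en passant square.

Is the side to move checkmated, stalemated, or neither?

White to move; white king on h4.
In check: no.
Legal moves for White include: Rf8+, Rf7, Rf6, Rh5, Rg5, Re5, Rd5, Kh5, Kg5, Kg4, Kh3, Kg3, Rg4, Re4, Rd4, Rc4, Rb4, Ra4, ... (list truncated; more exist).
White has legal moves and is not in check → neither.

neither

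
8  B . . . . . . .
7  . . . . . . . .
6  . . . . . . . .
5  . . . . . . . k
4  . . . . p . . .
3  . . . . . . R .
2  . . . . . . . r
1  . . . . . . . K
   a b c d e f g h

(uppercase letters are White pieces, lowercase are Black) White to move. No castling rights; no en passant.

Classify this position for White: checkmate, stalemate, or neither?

White to move; white king on h1.
In check: yes, from the black rook on h2.
King squares — g1: available; g2: attacked by Rh2; h2: available.
Legal moves for White: Kxh2, Kg1.
White is in check but has 2 legal moves → neither.

neither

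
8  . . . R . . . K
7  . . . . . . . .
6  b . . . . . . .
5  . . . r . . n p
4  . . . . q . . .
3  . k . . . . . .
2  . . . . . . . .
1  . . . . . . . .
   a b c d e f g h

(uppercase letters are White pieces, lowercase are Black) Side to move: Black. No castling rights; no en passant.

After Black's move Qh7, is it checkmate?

yes

After Qh7: white king on h8; in check: yes, from the black queen on h7.
King squares — g7: attacked by Qh7; h7: attacked by Ng5; g8: attacked by Qh7.
White has no legal moves → checkmate.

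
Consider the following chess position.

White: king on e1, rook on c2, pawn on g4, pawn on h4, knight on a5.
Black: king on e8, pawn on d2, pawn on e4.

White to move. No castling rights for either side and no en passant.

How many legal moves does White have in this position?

White to move; king on e1.
In check: yes, from the black pawn on d2.
Legal moves: Kf2, Ke2, Kxd2, Kf1, Kd1, Rxd2.
Count: 6.

6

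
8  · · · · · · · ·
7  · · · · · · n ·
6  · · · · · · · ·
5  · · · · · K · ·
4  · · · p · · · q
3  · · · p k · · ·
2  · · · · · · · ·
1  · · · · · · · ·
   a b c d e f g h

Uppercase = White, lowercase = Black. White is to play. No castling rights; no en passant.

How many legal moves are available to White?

2

White to move; king on f5.
In check: yes, from the black knight on g7.
Legal moves: Kg6, Ke5.
Count: 2.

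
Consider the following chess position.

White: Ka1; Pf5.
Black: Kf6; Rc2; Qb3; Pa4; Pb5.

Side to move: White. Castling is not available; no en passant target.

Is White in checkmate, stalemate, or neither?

White to move; white king on a1.
In check: no.
King squares — b1: attacked by Qb3; a2: attacked by Rc2; b2: attacked by Rc2.
Legal moves for White: none.
Not in check and no legal moves → stalemate.

stalemate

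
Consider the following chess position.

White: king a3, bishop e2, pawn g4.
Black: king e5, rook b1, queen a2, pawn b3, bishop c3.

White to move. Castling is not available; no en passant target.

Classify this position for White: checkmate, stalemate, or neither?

White to move; white king on a3.
In check: yes, from the black queen on a2.
King squares — a2: attacked by Pb3; b2: attacked by Rb1; b3: attacked by Rb1; a4: attacked by Qa2; b4: attacked by Bc3.
Legal moves for White: none.
In check with no legal moves → checkmate.

checkmate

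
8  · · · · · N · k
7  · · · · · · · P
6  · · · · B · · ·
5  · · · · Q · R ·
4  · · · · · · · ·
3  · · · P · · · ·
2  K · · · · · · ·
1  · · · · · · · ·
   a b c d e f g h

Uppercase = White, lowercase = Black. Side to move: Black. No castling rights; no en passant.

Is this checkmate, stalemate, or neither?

Black to move; black king on h8.
In check: yes, from the white queen on e5.
King squares — g7: attacked by Qe5; h7: attacked by Nf8; g8: attacked by Rg5.
Legal moves for Black: none.
In check with no legal moves → checkmate.

checkmate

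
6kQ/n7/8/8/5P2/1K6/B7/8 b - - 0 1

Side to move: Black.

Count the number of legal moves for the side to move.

Black to move; king on g8.
In check: yes, from the white queen on h8.
Legal moves: Kxh8, Kf7.
Count: 2.

2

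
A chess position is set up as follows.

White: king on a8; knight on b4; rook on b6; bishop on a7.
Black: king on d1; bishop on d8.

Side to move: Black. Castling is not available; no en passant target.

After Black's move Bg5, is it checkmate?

no

After Bg5: white king on a8; in check: no.
White is not in check, so this cannot be checkmate.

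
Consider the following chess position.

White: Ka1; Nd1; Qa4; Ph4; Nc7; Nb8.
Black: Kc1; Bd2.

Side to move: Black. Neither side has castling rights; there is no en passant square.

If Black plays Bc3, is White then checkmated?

After Bc3: white king on a1; in check: yes, from the black bishop on c3.
White has 3 legal replies: Ka2, Nxc3, Nb2.
In check but a legal move exists → not checkmate.

no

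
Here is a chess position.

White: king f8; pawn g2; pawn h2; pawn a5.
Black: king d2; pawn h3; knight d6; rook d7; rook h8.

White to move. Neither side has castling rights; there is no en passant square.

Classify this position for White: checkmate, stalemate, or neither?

checkmate

White to move; white king on f8.
In check: yes, from the black rook on h8.
King squares — e7: attacked by Rd7; f7: attacked by Nd6; g7: attacked by Rd7; e8: attacked by Nd6; g8: attacked by Rh8.
Legal moves for White: none.
In check with no legal moves → checkmate.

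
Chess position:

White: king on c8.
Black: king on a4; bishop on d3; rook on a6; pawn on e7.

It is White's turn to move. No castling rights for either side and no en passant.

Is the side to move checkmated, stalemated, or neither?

neither

White to move; white king on c8.
In check: no.
Legal moves for White: Kd8, Kb8, Kd7, Kc7, Kb7.
White has 5 legal moves and is not in check → neither.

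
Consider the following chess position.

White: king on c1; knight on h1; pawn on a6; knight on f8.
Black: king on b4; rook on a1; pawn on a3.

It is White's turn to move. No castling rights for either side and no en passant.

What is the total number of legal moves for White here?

2

White to move; king on c1.
In check: yes, from the black rook on a1.
Legal moves: Kd2, Kc2.
Count: 2.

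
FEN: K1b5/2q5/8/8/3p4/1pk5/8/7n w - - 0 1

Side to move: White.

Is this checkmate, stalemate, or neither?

stalemate

White to move; white king on a8.
In check: no.
King squares — a7: attacked by Qc7; b7: attacked by Qc7; b8: attacked by Qc7.
Legal moves for White: none.
Not in check and no legal moves → stalemate.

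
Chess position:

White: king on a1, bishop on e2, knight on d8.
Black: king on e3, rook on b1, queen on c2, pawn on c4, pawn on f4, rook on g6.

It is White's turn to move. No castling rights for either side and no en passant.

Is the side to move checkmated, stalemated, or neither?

White to move; white king on a1.
In check: yes, from the black rook on b1.
King squares — b1: attacked by Qc2; a2: attacked by Qc2; b2: attacked by Rb1.
Legal moves for White: none.
In check with no legal moves → checkmate.

checkmate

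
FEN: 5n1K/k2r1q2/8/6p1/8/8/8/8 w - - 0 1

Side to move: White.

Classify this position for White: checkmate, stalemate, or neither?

White to move; white king on h8.
In check: no.
King squares — g7: attacked by Qf7; h7: attacked by Qf7; g8: attacked by Qf7.
Legal moves for White: none.
Not in check and no legal moves → stalemate.

stalemate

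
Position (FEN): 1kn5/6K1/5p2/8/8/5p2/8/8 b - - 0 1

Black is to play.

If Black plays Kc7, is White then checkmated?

no

After Kc7: white king on g7; in check: no.
White is not in check, so this cannot be checkmate.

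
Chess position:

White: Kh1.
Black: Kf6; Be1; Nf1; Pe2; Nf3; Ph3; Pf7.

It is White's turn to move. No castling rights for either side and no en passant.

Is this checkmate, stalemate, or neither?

stalemate

White to move; white king on h1.
In check: no.
King squares — g1: attacked by Nf3; g2: attacked by Ph3; h2: attacked by Nf1.
Legal moves for White: none.
Not in check and no legal moves → stalemate.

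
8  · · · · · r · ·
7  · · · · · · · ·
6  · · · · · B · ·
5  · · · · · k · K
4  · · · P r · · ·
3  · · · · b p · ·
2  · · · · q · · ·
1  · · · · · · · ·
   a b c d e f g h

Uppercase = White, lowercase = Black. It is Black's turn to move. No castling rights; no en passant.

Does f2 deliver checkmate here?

After f2: white king on h5; in check: yes, from the black queen on e2.
King squares — g4: attacked by Qe2; h4: attacked by Re4; g5: attacked by Be3; g6: attacked by Kf5; h6: attacked by Be3.
White has no legal moves → checkmate.

yes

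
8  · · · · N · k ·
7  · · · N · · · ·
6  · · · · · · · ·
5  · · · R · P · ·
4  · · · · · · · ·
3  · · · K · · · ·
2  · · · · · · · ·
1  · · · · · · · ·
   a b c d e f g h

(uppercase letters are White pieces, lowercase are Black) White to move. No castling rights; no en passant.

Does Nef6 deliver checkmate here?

After Nef6: black king on g8; in check: yes, from the white knight on f6.
Black has 3 legal replies: Kh8, Kg7, Kf7.
In check but a legal move exists → not checkmate.

no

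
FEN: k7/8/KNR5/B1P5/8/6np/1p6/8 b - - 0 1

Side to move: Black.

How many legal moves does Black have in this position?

1

Black to move; king on a8.
In check: yes, from the white knight on b6.
Legal moves: Kb8.
Count: 1.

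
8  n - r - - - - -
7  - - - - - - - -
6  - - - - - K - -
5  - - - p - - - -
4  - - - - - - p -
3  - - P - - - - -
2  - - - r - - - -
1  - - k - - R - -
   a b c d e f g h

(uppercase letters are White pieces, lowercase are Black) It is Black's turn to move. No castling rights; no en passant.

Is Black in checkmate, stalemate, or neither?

Black to move; black king on c1.
In check: yes, from the white rook on f1.
King squares — b1: attacked by Rf1; d1: attacked by Rf1; b2: available; c2: available; d2: own rook.
Legal moves for Black: Kc2, Kb2, Rd1.
Black is in check but has 3 legal moves → neither.

neither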